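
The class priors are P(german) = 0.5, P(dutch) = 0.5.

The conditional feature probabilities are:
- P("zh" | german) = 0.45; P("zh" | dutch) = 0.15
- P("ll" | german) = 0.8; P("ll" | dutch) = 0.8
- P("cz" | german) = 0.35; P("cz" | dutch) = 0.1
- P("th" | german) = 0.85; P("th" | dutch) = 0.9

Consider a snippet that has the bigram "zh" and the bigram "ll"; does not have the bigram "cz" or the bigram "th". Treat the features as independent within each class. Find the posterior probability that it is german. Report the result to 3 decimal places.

german: 0.5 × 0.45 × 0.8 × (1−0.35) × (1−0.85) = 0.01755
dutch: 0.5 × 0.15 × 0.8 × (1−0.1) × (1−0.9) = 0.0054
P(german | x) = 0.01755 / 0.02295 ≈ 0.765

0.765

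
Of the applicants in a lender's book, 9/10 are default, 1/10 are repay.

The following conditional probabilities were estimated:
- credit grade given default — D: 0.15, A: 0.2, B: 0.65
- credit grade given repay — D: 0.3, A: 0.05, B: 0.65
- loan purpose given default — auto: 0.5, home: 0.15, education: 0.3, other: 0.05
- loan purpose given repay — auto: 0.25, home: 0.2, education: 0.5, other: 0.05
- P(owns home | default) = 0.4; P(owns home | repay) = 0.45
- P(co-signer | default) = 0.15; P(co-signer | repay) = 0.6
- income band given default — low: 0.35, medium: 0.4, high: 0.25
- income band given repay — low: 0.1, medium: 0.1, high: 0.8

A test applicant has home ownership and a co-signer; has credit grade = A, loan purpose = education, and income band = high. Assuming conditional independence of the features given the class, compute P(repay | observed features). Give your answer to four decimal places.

default: 0.9 × 0.2 × 0.3 × 0.4 × 0.15 × 0.25 = 0.00081
repay: 0.1 × 0.05 × 0.5 × 0.45 × 0.6 × 0.8 = 0.00054
P(repay | x) = 0.00054 / 0.00135 ≈ 0.4000

0.4000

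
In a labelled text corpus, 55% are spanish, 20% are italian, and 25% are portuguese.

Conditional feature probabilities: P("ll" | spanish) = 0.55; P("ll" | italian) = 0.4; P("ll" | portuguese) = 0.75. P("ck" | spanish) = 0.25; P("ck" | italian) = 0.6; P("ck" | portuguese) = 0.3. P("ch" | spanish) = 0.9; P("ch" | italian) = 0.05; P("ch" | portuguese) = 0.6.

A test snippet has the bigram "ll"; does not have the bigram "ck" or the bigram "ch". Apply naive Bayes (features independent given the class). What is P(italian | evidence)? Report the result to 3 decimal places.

0.288

spanish: 0.55 × 0.55 × (1−0.25) × (1−0.9) = 0.0226875
italian: 0.2 × 0.4 × (1−0.6) × (1−0.05) = 0.0304
portuguese: 0.25 × 0.75 × (1−0.3) × (1−0.6) = 0.0525
P(italian | x) = 0.0304 / 0.1055875 ≈ 0.288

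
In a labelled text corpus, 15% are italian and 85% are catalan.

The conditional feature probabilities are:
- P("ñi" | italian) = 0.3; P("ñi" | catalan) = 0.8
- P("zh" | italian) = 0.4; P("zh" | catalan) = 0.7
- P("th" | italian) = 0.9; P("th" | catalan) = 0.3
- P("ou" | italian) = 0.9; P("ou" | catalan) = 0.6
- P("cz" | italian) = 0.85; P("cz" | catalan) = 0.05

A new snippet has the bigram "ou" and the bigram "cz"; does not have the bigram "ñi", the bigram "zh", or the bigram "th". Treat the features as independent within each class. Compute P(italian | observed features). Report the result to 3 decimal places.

0.818

italian: 0.15 × (1−0.3) × (1−0.4) × (1−0.9) × 0.9 × 0.85 = 0.0048195
catalan: 0.85 × (1−0.8) × (1−0.7) × (1−0.3) × 0.6 × 0.05 = 0.001071
P(italian | x) = 0.0048195 / 0.0058905 ≈ 0.818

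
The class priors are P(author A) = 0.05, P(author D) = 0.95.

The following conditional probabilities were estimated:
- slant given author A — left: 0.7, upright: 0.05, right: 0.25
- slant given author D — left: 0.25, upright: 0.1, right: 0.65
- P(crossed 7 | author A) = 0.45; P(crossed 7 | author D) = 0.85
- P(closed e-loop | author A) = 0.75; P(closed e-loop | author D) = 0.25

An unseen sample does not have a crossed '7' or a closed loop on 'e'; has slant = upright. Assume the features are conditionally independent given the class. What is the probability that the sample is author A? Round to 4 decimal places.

0.0312

author A: 0.05 × 0.05 × (1−0.45) × (1−0.75) = 0.00034375
author D: 0.95 × 0.1 × (1−0.85) × (1−0.25) = 0.0106875
P(author A | x) = 0.00034375 / 0.01103125 ≈ 0.0312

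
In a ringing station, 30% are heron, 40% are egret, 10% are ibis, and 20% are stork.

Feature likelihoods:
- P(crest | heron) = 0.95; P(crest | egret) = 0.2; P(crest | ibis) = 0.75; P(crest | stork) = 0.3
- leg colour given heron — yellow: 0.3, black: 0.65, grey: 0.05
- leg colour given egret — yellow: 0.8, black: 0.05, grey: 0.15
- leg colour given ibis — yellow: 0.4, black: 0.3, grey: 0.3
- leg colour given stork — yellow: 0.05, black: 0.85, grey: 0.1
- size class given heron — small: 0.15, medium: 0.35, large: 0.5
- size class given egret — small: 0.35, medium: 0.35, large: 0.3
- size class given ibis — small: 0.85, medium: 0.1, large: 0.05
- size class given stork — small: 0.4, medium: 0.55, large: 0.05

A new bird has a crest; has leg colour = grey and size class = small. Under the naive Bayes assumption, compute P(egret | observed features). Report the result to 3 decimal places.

0.151

heron: 0.3 × 0.95 × 0.05 × 0.15 = 0.0021375
egret: 0.4 × 0.2 × 0.15 × 0.35 = 0.0042
ibis: 0.1 × 0.75 × 0.3 × 0.85 = 0.019125
stork: 0.2 × 0.3 × 0.1 × 0.4 = 0.0024
P(egret | x) = 0.0042 / 0.0278625 ≈ 0.151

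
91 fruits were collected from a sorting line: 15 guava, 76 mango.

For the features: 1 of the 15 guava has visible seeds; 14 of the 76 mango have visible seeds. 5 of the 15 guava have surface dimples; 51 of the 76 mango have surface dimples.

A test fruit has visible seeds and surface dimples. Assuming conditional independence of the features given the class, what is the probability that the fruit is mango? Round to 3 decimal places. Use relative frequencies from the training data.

0.966

guava: (15/91) × (1/15) × (5/15) ≈ 0.003663
mango: (76/91) × (14/76) × (51/76) ≈ 0.103239
P(mango | x) = 0.103239 / 0.106902 ≈ 0.966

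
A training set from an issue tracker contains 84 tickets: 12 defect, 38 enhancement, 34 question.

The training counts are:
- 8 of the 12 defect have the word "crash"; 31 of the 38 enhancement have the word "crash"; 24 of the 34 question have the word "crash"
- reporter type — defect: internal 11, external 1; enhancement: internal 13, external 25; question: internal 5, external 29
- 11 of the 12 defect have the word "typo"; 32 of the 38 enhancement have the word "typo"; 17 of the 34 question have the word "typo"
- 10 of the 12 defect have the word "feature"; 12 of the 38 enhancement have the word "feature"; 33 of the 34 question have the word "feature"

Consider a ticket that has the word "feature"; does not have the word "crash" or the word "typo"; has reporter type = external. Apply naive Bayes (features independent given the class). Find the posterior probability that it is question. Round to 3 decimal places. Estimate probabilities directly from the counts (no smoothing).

0.942

defect: (12/84) × (4/12) × (1/12) × (1/12) × (10/12) ≈ 0.000275573
enhancement: (38/84) × (7/38) × (25/38) × (6/38) × (12/38) ≈ 0.00273363
question: (34/84) × (10/34) × (29/34) × (17/34) × (33/34) ≈ 0.0492771
P(question | x) = 0.0492771 / 0.052286303 ≈ 0.942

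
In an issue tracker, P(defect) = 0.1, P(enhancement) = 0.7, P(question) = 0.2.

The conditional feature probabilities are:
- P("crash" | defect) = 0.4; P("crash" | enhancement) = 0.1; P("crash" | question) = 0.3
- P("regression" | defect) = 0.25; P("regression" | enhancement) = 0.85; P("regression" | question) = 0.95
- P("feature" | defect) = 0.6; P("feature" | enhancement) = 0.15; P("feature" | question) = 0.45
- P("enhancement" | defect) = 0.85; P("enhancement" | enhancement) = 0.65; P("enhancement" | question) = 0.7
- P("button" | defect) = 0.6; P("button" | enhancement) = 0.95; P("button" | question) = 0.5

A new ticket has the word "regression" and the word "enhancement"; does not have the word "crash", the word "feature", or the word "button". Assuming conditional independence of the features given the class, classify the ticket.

defect: 0.1 × (1−0.4) × 0.25 × (1−0.6) × 0.85 × (1−0.6) = 0.00204
enhancement: 0.7 × (1−0.1) × 0.85 × (1−0.15) × 0.65 × (1−0.95) = 0.0147931875
question: 0.2 × (1−0.3) × 0.95 × (1−0.45) × 0.7 × (1−0.5) = 0.0256025
Highest score → question.

question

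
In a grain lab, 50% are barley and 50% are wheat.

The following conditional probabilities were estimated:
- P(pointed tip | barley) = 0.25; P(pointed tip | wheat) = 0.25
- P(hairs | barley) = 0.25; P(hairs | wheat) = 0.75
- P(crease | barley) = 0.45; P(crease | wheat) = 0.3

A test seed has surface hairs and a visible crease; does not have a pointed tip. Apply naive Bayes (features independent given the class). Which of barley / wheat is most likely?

wheat

barley: 0.5 × (1−0.25) × 0.25 × 0.45 = 0.0421875
wheat: 0.5 × (1−0.25) × 0.75 × 0.3 = 0.084375
Highest score → wheat.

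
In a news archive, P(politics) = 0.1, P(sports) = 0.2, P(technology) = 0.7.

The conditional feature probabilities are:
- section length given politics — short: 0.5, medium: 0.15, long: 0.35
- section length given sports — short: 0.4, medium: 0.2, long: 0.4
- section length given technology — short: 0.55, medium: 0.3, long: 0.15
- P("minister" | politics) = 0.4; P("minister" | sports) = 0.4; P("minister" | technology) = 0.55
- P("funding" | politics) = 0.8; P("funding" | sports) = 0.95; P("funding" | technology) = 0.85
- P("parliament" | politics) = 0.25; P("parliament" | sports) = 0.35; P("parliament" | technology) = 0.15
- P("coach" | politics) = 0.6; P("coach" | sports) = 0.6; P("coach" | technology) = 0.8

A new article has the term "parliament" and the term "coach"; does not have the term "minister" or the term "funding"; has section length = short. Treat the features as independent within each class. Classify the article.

technology

politics: 0.1 × 0.5 × (1−0.4) × (1−0.8) × 0.25 × 0.6 = 0.0009
sports: 0.2 × 0.4 × (1−0.4) × (1−0.95) × 0.35 × 0.6 = 0.000504
technology: 0.7 × 0.55 × (1−0.55) × (1−0.85) × 0.15 × 0.8 = 0.0031185
Highest score → technology.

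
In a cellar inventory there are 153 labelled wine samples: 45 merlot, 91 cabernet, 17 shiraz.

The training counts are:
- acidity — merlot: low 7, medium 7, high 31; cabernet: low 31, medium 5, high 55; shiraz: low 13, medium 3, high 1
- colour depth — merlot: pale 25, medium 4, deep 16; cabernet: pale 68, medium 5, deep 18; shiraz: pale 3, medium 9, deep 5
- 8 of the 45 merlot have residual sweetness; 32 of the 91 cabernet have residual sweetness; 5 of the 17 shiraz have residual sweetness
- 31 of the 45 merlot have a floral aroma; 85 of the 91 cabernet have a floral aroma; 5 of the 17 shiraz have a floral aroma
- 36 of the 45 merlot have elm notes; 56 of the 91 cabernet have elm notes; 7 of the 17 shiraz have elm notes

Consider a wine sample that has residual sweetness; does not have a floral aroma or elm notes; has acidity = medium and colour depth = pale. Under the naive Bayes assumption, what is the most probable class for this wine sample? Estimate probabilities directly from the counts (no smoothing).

merlot: (45/153) × (7/45) × (25/45) × (8/45) × (14/45) × (9/45) ≈ 0.000281162
cabernet: (91/153) × (5/91) × (68/91) × (32/91) × (6/91) × (35/91) ≈ 0.000217767
shiraz: (17/153) × (3/17) × (3/17) × (5/17) × (12/17) × (10/17) ≈ 0.000422578
Highest score → shiraz.

shiraz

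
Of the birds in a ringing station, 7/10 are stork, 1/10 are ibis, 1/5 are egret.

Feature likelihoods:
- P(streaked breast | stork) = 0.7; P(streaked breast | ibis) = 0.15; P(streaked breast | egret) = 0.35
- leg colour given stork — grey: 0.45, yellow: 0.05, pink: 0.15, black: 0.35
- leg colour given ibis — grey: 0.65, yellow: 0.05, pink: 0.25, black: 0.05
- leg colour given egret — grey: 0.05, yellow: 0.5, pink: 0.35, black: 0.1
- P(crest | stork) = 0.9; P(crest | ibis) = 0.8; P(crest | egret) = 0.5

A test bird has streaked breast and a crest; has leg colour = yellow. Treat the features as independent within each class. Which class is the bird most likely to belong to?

stork: 0.7 × 0.7 × 0.05 × 0.9 = 0.02205
ibis: 0.1 × 0.15 × 0.05 × 0.8 = 0.0006
egret: 0.2 × 0.35 × 0.5 × 0.5 = 0.0175
Highest score → stork.

stork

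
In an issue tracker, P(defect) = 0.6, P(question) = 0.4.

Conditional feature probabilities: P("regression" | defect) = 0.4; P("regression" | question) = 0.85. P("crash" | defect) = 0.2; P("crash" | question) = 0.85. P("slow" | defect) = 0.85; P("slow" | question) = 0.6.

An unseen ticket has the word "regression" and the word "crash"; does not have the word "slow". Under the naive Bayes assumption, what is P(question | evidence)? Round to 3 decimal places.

0.941

defect: 0.6 × 0.4 × 0.2 × (1−0.85) = 0.0072
question: 0.4 × 0.85 × 0.85 × (1−0.6) = 0.1156
P(question | x) = 0.1156 / 0.1228 ≈ 0.941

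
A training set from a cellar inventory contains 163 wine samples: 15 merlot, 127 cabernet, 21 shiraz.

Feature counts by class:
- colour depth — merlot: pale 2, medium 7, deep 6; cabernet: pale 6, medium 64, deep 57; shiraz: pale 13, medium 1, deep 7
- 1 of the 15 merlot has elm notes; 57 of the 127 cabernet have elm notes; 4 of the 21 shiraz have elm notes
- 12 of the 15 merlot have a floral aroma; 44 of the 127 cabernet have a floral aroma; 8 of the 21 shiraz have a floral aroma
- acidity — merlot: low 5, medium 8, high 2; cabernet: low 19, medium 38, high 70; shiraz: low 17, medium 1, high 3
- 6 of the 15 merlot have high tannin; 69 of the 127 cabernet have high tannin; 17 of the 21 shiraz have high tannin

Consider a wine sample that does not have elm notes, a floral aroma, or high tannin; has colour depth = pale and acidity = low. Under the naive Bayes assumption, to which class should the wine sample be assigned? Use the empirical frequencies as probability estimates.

shiraz

merlot: (15/163) × (2/15) × (14/15) × (3/15) × (5/15) × (9/15) ≈ 0.000458078
cabernet: (127/163) × (6/127) × (70/127) × (83/127) × (19/127) × (58/127) ≈ 0.000905955
shiraz: (21/163) × (13/21) × (17/21) × (13/21) × (17/21) × (4/21) ≈ 0.00616282
Highest score → shiraz.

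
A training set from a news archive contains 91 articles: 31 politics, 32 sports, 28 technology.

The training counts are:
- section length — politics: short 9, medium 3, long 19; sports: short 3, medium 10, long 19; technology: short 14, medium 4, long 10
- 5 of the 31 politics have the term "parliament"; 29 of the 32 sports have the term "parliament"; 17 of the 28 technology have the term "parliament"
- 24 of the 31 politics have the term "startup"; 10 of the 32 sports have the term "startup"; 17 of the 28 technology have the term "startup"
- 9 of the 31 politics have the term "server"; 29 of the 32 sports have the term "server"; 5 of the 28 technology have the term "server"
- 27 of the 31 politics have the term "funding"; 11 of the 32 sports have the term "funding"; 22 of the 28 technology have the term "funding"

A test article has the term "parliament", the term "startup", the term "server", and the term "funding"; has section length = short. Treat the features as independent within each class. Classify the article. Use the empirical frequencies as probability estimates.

technology

politics: (31/91) × (9/31) × (5/31) × (24/31) × (9/31) × (27/31) ≈ 0.00312278
sports: (32/91) × (3/32) × (29/32) × (10/32) × (29/32) × (11/32) ≈ 0.0029085
technology: (28/91) × (14/28) × (17/28) × (17/28) × (5/28) × (22/28) ≈ 0.00795692
Highest score → technology.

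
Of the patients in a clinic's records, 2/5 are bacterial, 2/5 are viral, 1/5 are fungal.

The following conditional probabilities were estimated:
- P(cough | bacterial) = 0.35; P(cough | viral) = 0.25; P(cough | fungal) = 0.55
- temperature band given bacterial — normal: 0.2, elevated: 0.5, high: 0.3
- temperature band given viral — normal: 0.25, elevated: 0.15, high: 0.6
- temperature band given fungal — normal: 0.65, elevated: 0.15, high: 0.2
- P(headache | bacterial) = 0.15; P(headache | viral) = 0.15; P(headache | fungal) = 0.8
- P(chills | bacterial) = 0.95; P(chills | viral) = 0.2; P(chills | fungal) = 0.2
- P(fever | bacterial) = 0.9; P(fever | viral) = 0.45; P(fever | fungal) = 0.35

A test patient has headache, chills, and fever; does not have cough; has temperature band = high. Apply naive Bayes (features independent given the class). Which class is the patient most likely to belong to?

bacterial

bacterial: 0.4 × (1−0.35) × 0.3 × 0.15 × 0.95 × 0.9 = 0.0100035
viral: 0.4 × (1−0.25) × 0.6 × 0.15 × 0.2 × 0.45 = 0.00243
fungal: 0.2 × (1−0.55) × 0.2 × 0.8 × 0.2 × 0.35 = 0.001008
Highest score → bacterial.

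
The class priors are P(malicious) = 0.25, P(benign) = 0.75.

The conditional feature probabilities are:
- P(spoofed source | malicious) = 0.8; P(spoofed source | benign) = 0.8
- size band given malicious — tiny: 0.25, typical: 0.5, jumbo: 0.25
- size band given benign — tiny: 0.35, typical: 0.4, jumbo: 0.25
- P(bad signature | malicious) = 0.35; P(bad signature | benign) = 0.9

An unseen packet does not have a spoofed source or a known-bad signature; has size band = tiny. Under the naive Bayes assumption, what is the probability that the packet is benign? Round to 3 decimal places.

0.393

malicious: 0.25 × (1−0.8) × 0.25 × (1−0.35) = 0.008125
benign: 0.75 × (1−0.8) × 0.35 × (1−0.9) = 0.00525
P(benign | x) = 0.00525 / 0.013375 ≈ 0.393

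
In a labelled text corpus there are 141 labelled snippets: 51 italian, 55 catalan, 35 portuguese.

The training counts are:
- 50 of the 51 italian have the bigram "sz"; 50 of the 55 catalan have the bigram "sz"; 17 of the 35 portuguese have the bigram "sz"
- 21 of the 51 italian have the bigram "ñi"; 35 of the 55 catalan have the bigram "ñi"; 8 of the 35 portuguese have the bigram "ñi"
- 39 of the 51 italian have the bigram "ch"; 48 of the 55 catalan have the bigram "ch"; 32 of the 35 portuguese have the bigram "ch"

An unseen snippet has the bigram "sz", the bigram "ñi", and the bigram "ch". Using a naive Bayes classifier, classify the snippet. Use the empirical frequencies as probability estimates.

italian: (51/141) × (50/51) × (21/51) × (39/51) ≈ 0.111659
catalan: (55/141) × (50/55) × (35/55) × (48/55) ≈ 0.19694
portuguese: (35/141) × (17/35) × (8/35) × (32/35) ≈ 0.0251961
Highest score → catalan.

catalan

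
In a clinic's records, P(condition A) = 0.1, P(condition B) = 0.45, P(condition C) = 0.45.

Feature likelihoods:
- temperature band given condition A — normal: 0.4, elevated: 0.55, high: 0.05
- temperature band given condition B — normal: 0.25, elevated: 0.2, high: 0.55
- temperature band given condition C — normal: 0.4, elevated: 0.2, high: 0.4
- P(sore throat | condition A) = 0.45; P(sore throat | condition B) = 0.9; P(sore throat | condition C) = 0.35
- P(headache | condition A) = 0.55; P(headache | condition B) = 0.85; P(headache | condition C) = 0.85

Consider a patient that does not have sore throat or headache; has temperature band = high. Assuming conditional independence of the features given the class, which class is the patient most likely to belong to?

condition C

condition A: 0.1 × 0.05 × (1−0.45) × (1−0.55) = 0.0012375
condition B: 0.45 × 0.55 × (1−0.9) × (1−0.85) = 0.0037125
condition C: 0.45 × 0.4 × (1−0.35) × (1−0.85) = 0.01755
Highest score → condition C.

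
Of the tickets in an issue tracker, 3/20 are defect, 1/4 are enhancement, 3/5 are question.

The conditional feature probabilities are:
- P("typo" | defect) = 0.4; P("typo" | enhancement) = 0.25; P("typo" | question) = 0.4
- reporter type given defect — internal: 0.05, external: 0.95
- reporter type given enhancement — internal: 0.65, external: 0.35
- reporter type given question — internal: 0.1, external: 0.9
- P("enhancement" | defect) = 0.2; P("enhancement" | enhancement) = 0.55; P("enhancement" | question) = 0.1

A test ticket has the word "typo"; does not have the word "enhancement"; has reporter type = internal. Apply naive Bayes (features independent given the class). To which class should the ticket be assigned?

defect: 0.15 × 0.4 × 0.05 × (1−0.2) = 0.0024
enhancement: 0.25 × 0.25 × 0.65 × (1−0.55) = 0.01828125
question: 0.6 × 0.4 × 0.1 × (1−0.1) = 0.0216
Highest score → question.

question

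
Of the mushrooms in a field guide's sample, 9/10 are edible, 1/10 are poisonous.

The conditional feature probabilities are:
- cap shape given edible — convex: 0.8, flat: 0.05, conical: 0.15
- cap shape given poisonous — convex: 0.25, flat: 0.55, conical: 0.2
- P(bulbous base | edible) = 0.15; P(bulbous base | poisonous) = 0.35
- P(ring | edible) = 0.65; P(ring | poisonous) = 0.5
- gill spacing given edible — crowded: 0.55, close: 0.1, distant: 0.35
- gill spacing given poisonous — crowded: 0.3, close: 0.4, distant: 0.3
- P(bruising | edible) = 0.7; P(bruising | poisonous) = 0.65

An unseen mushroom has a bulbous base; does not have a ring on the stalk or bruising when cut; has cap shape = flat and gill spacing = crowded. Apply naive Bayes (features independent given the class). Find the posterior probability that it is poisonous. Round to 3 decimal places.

0.722

edible: 0.9 × 0.05 × 0.15 × (1−0.65) × 0.55 × (1−0.7) = 0.0003898125
poisonous: 0.1 × 0.55 × 0.35 × (1−0.5) × 0.3 × (1−0.65) = 0.001010625
P(poisonous | x) = 0.001010625 / 0.0014004375 ≈ 0.722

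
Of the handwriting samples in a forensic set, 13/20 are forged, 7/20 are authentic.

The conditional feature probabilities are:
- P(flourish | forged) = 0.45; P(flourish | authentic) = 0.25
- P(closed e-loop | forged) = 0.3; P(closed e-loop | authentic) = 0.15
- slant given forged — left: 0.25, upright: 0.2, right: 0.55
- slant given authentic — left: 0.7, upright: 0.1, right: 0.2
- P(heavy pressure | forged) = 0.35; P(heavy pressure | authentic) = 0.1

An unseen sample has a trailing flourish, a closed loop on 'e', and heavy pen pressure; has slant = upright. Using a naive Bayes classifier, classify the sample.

forged: 0.65 × 0.45 × 0.3 × 0.2 × 0.35 = 0.0061425
authentic: 0.35 × 0.25 × 0.15 × 0.1 × 0.1 = 0.00013125
Highest score → forged.

forged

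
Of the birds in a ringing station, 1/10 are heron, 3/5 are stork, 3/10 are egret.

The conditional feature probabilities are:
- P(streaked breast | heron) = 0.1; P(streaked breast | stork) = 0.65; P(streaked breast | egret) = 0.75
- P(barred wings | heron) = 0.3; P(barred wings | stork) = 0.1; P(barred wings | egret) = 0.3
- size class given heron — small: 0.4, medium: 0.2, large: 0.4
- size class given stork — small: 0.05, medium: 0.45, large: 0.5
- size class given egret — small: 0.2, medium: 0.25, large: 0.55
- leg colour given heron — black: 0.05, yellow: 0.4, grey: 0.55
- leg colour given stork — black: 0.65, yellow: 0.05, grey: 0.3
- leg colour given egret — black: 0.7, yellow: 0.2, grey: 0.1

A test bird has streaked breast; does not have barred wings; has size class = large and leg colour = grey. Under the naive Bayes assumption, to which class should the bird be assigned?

stork

heron: 0.1 × 0.1 × (1−0.3) × 0.4 × 0.55 = 0.00154
stork: 0.6 × 0.65 × (1−0.1) × 0.5 × 0.3 = 0.05265
egret: 0.3 × 0.75 × (1−0.3) × 0.55 × 0.1 = 0.0086625
Highest score → stork.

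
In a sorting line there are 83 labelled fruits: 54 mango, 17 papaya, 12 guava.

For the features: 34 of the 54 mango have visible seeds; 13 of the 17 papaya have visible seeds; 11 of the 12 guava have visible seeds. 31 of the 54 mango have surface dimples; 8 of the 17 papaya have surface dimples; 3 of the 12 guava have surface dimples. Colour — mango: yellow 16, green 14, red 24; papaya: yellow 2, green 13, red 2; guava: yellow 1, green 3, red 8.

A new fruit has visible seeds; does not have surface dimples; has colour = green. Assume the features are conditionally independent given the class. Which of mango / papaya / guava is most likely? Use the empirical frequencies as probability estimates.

mango: (54/83) × (34/54) × (23/54) × (14/54) ≈ 0.0452344
papaya: (17/83) × (13/17) × (9/17) × (13/17) ≈ 0.0634093
guava: (12/83) × (11/12) × (9/12) × (3/12) ≈ 0.0248494
Highest score → papaya.

papaya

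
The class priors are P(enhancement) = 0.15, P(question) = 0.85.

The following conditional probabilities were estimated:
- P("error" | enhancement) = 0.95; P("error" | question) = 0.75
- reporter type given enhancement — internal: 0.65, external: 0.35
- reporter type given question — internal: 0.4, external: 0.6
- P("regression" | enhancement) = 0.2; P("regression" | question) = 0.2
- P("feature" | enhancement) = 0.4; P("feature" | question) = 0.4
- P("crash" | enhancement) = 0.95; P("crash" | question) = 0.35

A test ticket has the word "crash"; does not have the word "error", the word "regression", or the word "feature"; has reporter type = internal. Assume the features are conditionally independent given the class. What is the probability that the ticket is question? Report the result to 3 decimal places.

enhancement: 0.15 × (1−0.95) × 0.65 × (1−0.2) × (1−0.4) × 0.95 = 0.002223
question: 0.85 × (1−0.75) × 0.4 × (1−0.2) × (1−0.4) × 0.35 = 0.01428
P(question | x) = 0.01428 / 0.016503 ≈ 0.865

0.865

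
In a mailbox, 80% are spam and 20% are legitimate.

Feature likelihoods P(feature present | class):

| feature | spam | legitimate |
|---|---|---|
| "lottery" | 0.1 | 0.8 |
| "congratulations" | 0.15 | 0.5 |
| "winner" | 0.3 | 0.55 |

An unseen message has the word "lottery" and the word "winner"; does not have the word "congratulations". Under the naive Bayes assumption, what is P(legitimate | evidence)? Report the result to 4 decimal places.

spam: 0.8 × 0.1 × (1−0.15) × 0.3 = 0.0204
legitimate: 0.2 × 0.8 × (1−0.5) × 0.55 = 0.044
P(legitimate | x) = 0.044 / 0.0644 ≈ 0.6832

0.6832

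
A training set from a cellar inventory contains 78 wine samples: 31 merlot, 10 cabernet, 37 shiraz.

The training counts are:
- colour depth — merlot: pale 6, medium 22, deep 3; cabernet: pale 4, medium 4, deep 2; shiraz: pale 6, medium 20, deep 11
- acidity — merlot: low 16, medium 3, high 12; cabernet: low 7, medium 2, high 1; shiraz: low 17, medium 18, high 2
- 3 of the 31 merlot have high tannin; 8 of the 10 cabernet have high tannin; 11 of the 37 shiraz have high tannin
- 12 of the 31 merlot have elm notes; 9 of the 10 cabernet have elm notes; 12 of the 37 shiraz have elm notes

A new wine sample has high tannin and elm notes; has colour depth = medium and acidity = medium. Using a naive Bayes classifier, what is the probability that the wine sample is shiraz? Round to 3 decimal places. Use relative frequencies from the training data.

merlot: (31/78) × (22/31) × (3/31) × (3/31) × (12/31) ≈ 0.00102251
cabernet: (10/78) × (4/10) × (2/10) × (8/10) × (9/10) ≈ 0.00738462
shiraz: (37/78) × (20/37) × (18/37) × (11/37) × (12/37) ≈ 0.0120275
P(shiraz | x) = 0.0120275 / 0.02043463 ≈ 0.589

0.589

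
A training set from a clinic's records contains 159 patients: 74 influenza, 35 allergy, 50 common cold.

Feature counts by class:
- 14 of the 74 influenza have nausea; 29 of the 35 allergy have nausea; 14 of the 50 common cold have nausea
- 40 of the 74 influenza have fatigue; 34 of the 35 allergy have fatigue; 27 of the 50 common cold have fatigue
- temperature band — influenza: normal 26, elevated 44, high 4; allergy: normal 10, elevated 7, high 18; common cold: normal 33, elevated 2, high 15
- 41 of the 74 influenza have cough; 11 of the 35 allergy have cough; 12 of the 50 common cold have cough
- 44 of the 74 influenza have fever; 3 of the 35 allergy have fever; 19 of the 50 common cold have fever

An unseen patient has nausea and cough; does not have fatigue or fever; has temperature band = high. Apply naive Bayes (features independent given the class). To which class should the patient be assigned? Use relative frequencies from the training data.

common cold

influenza: (74/159) × (14/74) × (34/74) × (4/74) × (41/74) × (30/74) ≈ 0.000491188
allergy: (35/159) × (29/35) × (1/35) × (18/35) × (11/35) × (32/35) ≈ 0.000770094
common cold: (50/159) × (14/50) × (23/50) × (15/50) × (12/50) × (31/50) ≈ 0.00180806
Highest score → common cold.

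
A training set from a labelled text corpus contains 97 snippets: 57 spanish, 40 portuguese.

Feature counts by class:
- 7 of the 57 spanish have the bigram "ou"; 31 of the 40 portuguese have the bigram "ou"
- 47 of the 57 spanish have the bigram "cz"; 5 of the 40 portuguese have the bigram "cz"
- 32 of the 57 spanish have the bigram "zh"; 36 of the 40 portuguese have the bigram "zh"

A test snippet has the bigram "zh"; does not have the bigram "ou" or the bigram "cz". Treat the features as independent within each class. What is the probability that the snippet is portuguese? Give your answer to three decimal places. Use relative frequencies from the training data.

spanish: (57/97) × (50/57) × (10/57) × (32/57) ≈ 0.050769
portuguese: (40/97) × (9/40) × (35/40) × (36/40) ≈ 0.073067
P(portuguese | x) = 0.073067 / 0.123836 ≈ 0.590

0.590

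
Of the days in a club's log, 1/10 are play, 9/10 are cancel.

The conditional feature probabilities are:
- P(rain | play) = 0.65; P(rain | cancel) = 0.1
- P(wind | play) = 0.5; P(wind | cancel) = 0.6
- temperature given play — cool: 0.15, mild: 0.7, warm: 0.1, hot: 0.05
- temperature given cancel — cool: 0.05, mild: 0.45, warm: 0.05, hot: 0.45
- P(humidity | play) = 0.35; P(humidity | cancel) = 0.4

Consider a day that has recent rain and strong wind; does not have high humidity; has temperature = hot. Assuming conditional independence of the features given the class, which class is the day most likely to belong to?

cancel

play: 0.1 × 0.65 × 0.5 × 0.05 × (1−0.35) = 0.00105625
cancel: 0.9 × 0.1 × 0.6 × 0.45 × (1−0.4) = 0.01458
Highest score → cancel.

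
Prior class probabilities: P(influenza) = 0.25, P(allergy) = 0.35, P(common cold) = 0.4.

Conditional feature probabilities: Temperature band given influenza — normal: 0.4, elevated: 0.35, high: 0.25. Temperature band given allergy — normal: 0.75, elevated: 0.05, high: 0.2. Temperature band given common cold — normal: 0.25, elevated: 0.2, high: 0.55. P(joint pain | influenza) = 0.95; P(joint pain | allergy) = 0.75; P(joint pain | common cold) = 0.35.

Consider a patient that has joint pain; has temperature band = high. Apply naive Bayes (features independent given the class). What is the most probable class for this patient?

influenza: 0.25 × 0.25 × 0.95 = 0.059375
allergy: 0.35 × 0.2 × 0.75 = 0.0525
common cold: 0.4 × 0.55 × 0.35 = 0.077
Highest score → common cold.

common cold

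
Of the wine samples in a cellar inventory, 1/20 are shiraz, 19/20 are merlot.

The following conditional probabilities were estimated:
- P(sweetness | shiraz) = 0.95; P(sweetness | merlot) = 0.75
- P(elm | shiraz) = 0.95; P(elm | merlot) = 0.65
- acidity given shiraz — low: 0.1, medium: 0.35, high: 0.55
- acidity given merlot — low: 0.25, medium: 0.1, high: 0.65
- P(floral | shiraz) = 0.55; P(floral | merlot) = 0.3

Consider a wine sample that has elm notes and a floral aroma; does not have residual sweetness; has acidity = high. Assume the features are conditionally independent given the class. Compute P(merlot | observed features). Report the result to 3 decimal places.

shiraz: 0.05 × (1−0.95) × 0.95 × 0.55 × 0.55 = 0.0007184375
merlot: 0.95 × (1−0.75) × 0.65 × 0.65 × 0.3 = 0.030103125
P(merlot | x) = 0.030103125 / 0.0308215625 ≈ 0.977

0.977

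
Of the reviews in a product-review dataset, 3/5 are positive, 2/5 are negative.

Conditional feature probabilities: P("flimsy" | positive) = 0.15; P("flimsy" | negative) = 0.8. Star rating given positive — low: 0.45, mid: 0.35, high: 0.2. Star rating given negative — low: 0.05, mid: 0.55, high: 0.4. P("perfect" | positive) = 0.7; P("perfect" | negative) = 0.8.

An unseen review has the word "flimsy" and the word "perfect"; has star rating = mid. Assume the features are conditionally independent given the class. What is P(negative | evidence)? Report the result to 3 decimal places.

0.865

positive: 0.6 × 0.15 × 0.35 × 0.7 = 0.02205
negative: 0.4 × 0.8 × 0.55 × 0.8 = 0.1408
P(negative | x) = 0.1408 / 0.16285 ≈ 0.865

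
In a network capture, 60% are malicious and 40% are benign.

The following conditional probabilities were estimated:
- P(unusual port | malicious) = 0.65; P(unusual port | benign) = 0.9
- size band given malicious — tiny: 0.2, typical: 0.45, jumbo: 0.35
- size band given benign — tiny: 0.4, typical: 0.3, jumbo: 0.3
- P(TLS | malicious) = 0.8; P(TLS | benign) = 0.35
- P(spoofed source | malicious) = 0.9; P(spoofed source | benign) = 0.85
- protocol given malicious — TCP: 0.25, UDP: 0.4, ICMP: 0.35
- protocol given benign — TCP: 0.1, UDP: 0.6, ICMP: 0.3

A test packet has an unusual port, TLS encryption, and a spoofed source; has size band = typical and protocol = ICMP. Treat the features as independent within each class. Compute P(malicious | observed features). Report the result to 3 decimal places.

0.821

malicious: 0.6 × 0.65 × 0.45 × 0.8 × 0.9 × 0.35 = 0.044226
benign: 0.4 × 0.9 × 0.3 × 0.35 × 0.85 × 0.3 = 0.009639
P(malicious | x) = 0.044226 / 0.053865 ≈ 0.821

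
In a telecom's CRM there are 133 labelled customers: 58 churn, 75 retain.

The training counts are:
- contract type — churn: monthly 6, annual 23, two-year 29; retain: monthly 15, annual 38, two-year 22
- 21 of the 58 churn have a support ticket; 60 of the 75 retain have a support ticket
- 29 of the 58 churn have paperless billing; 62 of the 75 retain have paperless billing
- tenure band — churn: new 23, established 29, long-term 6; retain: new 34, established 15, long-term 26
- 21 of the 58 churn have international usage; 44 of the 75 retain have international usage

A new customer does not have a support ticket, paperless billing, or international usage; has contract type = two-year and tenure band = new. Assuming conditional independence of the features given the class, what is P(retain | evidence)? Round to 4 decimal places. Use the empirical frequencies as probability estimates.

churn: (58/133) × (29/58) × (37/58) × (29/58) × (23/58) × (37/58) ≈ 0.017594
retain: (75/133) × (22/75) × (15/75) × (13/75) × (34/75) × (31/75) ≈ 0.00107449
P(retain | x) = 0.00107449 / 0.01866849 ≈ 0.0576

0.0576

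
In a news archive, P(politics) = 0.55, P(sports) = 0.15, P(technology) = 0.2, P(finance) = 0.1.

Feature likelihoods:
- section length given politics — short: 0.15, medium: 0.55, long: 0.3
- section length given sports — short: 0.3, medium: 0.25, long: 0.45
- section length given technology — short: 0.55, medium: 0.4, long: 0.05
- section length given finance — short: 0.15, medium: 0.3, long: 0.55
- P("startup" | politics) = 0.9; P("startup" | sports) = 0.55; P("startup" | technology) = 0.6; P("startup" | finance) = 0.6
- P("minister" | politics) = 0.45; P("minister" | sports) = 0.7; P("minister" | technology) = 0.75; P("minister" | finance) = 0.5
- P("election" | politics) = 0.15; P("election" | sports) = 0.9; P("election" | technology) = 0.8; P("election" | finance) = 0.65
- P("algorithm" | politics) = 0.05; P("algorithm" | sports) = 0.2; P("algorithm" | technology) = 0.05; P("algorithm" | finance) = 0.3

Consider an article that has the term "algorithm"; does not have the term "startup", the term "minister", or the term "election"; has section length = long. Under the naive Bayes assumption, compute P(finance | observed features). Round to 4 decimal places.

0.6665

politics: 0.55 × 0.3 × (1−0.9) × (1−0.45) × (1−0.15) × 0.05 = 0.0003856875
sports: 0.15 × 0.45 × (1−0.55) × (1−0.7) × (1−0.9) × 0.2 = 0.00018225
technology: 0.2 × 0.05 × (1−0.6) × (1−0.75) × (1−0.8) × 0.05 = 0.00001
finance: 0.1 × 0.55 × (1−0.6) × (1−0.5) × (1−0.65) × 0.3 = 0.001155
P(finance | x) = 0.001155 / 0.0017329375 ≈ 0.6665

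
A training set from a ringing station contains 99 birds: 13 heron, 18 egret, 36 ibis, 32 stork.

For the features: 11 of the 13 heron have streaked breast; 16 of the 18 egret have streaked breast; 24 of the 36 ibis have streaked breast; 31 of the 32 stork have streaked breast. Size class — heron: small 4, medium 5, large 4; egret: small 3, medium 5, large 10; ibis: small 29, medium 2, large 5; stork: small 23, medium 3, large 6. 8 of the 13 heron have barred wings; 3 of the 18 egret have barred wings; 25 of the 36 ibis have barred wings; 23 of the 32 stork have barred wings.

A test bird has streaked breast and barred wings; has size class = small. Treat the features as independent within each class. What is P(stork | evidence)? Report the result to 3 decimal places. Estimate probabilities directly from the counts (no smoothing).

0.501

heron: (13/99) × (11/13) × (4/13) × (8/13) ≈ 0.0210388
egret: (18/99) × (16/18) × (3/18) × (3/18) ≈ 0.00448934
ibis: (36/99) × (24/36) × (29/36) × (25/36) ≈ 0.135615
stork: (32/99) × (31/32) × (23/32) × (23/32) ≈ 0.161764
P(stork | x) = 0.161764 / 0.32290714 ≈ 0.501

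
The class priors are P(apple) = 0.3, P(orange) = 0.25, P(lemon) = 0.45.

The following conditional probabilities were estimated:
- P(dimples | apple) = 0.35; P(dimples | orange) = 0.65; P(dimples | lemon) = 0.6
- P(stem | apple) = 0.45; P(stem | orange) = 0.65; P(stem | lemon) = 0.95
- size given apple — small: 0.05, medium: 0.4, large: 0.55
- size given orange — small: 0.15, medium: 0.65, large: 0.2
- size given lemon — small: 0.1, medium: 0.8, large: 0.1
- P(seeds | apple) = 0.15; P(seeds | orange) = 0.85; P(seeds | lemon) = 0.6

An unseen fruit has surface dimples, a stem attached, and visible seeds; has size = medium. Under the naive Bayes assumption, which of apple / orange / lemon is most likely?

apple: 0.3 × 0.35 × 0.45 × 0.4 × 0.15 = 0.002835
orange: 0.25 × 0.65 × 0.65 × 0.65 × 0.85 = 0.0583578125
lemon: 0.45 × 0.6 × 0.95 × 0.8 × 0.6 = 0.12312
Highest score → lemon.

lemon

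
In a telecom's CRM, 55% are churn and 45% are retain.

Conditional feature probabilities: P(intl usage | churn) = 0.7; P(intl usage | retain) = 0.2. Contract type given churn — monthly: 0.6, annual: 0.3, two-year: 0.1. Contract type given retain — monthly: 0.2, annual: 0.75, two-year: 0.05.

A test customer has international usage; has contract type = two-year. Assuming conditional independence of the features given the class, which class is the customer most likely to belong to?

churn

churn: 0.55 × 0.7 × 0.1 = 0.0385
retain: 0.45 × 0.2 × 0.05 = 0.0045
Highest score → churn.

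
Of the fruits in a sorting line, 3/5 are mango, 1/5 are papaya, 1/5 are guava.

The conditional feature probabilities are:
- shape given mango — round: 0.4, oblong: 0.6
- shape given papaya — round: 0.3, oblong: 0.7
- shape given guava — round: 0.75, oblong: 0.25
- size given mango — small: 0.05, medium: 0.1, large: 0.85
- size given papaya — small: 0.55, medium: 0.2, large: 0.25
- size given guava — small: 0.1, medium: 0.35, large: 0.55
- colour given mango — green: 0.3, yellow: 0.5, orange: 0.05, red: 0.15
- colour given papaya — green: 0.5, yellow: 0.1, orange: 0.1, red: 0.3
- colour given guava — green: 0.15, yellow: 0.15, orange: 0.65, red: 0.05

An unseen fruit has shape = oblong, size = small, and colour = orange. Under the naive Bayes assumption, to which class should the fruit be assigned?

mango: 0.6 × 0.6 × 0.05 × 0.05 = 0.0009
papaya: 0.2 × 0.7 × 0.55 × 0.1 = 0.0077
guava: 0.2 × 0.25 × 0.1 × 0.65 = 0.00325
Highest score → papaya.

papaya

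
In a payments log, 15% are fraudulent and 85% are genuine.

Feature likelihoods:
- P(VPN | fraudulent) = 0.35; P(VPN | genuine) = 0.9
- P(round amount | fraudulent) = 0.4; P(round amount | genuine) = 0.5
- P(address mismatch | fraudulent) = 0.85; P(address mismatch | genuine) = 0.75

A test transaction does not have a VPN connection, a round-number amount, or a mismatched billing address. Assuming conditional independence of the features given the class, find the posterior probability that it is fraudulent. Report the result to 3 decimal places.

fraudulent: 0.15 × (1−0.35) × (1−0.4) × (1−0.85) = 0.008775
genuine: 0.85 × (1−0.9) × (1−0.5) × (1−0.75) = 0.010625
P(fraudulent | x) = 0.008775 / 0.0194 ≈ 0.452

0.452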